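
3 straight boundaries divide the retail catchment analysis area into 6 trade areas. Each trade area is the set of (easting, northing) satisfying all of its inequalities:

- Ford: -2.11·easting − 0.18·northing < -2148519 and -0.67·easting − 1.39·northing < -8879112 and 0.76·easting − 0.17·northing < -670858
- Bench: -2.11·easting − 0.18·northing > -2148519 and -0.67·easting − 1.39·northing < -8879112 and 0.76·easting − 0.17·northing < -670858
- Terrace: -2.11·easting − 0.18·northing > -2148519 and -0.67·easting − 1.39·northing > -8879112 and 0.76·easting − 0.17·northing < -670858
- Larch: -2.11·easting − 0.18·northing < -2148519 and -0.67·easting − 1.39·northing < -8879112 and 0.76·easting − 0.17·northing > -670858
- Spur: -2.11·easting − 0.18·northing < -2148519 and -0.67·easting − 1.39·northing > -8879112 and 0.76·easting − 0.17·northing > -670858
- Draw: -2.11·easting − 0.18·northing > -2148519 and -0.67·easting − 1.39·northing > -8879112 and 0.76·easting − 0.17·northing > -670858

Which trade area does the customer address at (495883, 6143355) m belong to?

-2.11·495883 − 0.18·6143355 = -2152117.030, which is < -2148519
-0.67·495883 − 1.39·6143355 = -8871505.060, which is > -8879112
0.76·495883 − 0.17·6143355 = -667499.270, which is > -670858
This sign pattern matches Spur.

Spur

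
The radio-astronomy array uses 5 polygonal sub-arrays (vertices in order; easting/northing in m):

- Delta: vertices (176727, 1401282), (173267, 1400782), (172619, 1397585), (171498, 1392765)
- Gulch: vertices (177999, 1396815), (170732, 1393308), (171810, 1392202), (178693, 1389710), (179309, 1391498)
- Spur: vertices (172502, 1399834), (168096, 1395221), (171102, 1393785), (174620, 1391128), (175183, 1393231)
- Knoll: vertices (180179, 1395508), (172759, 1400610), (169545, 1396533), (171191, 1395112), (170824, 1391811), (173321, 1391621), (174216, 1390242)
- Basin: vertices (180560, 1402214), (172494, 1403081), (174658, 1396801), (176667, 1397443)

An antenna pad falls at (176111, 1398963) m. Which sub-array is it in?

Basin

Cast a ray rightward from (176111, 1398963). For each polygon, the edges (by vertex number in listed order) whose endpoints lie on opposite sides of northing = 1398963, where each meets that height, and whether that is right or left of the point:
Delta: 2–3 at easting≈172898.3 (left), 4–1 at easting≈175303.3 (left) → 0 crossings.
Gulch: no edge straddles that height → 0 crossings.
Spur: 1–2 at easting≈171670.1 (left), 5–1 at easting≈172855.7 (left) → 0 crossings.
Knoll: 1–2 at easting≈175154.3 (left), 2–3 at easting≈171460.6 (left) → 0 crossings.
Basin: 2–3 at easting≈173913.0 (left), 4–1 at easting≈177907.3 (right) → 1 crossing.
Only Basin has an odd count, so the point is inside Basin.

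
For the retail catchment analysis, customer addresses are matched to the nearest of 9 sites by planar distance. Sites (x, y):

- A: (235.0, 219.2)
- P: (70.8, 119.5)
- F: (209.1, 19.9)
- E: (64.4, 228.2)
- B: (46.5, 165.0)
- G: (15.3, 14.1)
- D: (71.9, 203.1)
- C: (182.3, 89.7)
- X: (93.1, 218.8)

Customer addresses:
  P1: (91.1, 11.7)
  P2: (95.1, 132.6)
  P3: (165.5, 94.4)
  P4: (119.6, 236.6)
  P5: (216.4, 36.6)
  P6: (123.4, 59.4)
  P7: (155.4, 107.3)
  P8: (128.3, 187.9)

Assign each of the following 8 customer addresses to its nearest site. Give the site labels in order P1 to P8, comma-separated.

G, P, C, X, F, C, C, X

P1 → G (d²=5751.40)
P2 → P (d²=762.10)
P3 → C (d²=304.33)
P4 → X (d²=1019.09)
P5 → F (d²=332.18)
P6 → C (d²=4387.30)
P7 → C (d²=1033.37)
P8 → X (d²=2193.85)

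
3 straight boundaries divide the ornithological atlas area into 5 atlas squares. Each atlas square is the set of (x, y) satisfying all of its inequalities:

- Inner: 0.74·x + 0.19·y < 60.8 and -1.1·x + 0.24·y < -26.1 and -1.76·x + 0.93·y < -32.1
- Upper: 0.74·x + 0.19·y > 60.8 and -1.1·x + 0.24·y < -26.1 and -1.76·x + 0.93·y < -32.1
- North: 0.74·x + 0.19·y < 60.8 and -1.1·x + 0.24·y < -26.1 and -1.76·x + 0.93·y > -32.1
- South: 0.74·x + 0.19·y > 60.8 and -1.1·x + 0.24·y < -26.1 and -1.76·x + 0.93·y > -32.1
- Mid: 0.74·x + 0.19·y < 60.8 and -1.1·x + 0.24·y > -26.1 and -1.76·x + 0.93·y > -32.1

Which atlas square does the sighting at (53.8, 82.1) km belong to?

0.74·53.8 + 0.19·82.1 = 55.411, which is < 60.8
-1.1·53.8 + 0.24·82.1 = -39.476, which is < -26.1
-1.76·53.8 + 0.93·82.1 = -18.335, which is > -32.1
This sign pattern matches North.

North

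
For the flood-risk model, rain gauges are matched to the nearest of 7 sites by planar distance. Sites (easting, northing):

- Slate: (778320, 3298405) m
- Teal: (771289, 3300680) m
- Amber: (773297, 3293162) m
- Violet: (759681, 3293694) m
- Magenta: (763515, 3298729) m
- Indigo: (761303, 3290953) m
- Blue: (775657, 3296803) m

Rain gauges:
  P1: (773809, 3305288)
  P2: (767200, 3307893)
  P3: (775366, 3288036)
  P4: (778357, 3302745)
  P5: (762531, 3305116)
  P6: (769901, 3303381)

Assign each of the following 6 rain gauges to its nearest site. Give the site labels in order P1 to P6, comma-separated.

P1 → Teal (d²=27584064.00)
P2 → Teal (d²=68747290.00)
P3 → Amber (d²=30556637.00)
P4 → Slate (d²=18836969.00)
P5 → Magenta (d²=41762025.00)
P6 → Teal (d²=9221945.00)

Teal, Teal, Amber, Slate, Magenta, Teal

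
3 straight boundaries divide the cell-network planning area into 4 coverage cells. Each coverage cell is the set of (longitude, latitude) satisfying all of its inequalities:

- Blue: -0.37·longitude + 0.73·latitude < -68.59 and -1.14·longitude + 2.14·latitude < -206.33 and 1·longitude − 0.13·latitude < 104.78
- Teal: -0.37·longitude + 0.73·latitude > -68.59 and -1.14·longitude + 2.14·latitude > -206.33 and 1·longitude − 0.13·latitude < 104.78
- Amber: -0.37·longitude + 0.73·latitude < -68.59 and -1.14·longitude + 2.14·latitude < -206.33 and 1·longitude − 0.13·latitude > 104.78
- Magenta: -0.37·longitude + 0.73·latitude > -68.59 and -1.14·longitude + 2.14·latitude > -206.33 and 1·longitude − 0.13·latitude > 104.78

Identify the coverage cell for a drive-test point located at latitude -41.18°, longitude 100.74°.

Magenta

-0.37·100.74 + 0.73·-41.18 = -67.335, which is > -68.59
-1.14·100.74 + 2.14·-41.18 = -202.969, which is > -206.33
1·100.74 − 0.13·-41.18 = 106.093, which is > 104.78
This sign pattern matches Magenta.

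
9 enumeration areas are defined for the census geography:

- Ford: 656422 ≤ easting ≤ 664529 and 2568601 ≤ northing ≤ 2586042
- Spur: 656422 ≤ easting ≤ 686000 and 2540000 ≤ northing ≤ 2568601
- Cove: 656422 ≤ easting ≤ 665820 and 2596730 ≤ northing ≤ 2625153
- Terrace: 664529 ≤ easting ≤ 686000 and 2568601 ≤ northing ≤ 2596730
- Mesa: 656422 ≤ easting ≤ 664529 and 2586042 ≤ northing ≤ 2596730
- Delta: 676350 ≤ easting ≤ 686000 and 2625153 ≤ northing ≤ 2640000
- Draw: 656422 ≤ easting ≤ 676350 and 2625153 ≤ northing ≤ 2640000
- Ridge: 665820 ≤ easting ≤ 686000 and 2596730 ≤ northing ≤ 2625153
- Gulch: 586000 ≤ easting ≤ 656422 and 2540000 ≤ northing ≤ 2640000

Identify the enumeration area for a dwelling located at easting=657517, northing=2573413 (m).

The point has easting = 657517 and northing = 2573413.
Only Ford satisfies 656422 ≤ easting ≤ 664529 and 2568601 ≤ northing ≤ 2586042.

Ford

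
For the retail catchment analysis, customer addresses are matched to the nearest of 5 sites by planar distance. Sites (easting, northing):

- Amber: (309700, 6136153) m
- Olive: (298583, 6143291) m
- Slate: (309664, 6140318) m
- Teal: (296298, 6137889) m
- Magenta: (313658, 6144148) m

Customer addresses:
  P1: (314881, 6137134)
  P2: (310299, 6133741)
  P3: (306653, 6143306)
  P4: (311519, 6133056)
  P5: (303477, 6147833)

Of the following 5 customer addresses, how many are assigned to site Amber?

3

P1 → Amber
P2 → Amber
P3 → Slate
P4 → Amber
P5 → Olive
3 of the 5 go to Amber.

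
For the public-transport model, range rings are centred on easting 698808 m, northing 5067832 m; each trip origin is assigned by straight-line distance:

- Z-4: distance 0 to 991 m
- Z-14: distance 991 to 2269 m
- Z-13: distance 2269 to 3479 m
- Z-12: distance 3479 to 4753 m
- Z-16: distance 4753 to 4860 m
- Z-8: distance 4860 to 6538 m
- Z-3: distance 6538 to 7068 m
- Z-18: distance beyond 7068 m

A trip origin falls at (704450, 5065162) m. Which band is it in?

Z-8

Distance = √((704450−698808)² + (5065162−5067832)²) = √(31832164.000 + 7128900.000) = 6241.880 m.
4860 ≤ 6241.880 < 6538 → Z-8.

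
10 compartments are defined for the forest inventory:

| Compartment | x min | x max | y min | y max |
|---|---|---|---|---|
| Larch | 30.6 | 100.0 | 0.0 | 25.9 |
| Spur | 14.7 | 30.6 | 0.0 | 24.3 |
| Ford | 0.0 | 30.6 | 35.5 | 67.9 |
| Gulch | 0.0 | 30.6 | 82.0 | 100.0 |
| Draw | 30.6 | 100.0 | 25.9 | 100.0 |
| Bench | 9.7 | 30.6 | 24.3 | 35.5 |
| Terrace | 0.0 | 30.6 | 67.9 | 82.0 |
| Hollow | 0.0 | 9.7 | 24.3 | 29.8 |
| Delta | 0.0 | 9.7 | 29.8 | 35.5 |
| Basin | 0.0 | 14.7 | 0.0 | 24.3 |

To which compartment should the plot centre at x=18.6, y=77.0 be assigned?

Terrace

The point has x = 18.6 and y = 77.0.
Only Terrace satisfies 0.0 ≤ x ≤ 30.6 and 67.9 ≤ y ≤ 82.0.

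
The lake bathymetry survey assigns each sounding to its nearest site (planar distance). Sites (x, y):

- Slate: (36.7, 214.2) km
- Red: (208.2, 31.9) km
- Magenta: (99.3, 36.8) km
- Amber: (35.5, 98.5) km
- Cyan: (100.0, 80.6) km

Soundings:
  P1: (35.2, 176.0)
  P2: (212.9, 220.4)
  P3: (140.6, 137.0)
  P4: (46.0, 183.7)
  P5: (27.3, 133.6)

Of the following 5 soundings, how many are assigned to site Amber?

1

P1 → Slate
P2 → Slate
P3 → Cyan
P4 → Slate
P5 → Amber
1 of the 5 goes to Amber.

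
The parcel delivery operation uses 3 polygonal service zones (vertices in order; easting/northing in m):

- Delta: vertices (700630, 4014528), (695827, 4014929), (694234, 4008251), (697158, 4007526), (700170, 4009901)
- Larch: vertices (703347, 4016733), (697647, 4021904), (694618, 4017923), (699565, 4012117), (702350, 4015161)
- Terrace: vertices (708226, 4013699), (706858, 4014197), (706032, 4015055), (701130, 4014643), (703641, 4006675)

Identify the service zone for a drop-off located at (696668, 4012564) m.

Cast a ray rightward from (696668, 4012564). For each polygon, the edges (by vertex number in listed order) whose endpoints lie on opposite sides of northing = 4012564, where each meets that height, and whether that is right or left of the point:
Delta: 2–3 at easting≈695262.8 (left), 5–1 at easting≈700434.7 (right) → 1 crossing.
Larch: 3–4 at easting≈699184.1 (right), 4–5 at easting≈699974.0 (right) → 2 crossings.
Terrace: 4–5 at easting≈701785.2 (right), 5–1 at easting≈707485.1 (right) → 2 crossings.
Only Delta has an odd count, so the point is inside Delta.

Delta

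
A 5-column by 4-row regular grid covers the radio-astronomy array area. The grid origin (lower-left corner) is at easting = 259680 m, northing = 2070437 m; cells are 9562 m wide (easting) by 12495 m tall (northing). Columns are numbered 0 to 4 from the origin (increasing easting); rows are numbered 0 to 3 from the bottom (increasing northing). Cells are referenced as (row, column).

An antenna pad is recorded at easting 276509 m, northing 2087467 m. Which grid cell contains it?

Column index: ⌊(276509 − 259680) / 9562⌋ = ⌊1.760⌋ = 1
Row offset from origin: ⌊(2087467 − 2070437) / 12495⌋ = ⌊1.363⌋ = 1 → row 1

(1, 1)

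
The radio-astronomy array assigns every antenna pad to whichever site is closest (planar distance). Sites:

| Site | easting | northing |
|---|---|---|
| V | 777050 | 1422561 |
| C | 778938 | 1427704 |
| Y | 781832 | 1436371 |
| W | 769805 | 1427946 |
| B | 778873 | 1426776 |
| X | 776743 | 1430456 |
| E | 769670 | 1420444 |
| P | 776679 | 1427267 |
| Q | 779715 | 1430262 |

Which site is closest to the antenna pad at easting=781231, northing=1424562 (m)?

Squared distances to each site:
V: 21484762.000; C: 15130013.000; Y: 139813682.000; W: 142004932.000; B: 10461960.000; X: 54881380.000; E: 150614645.000; P: 28037729.000; Q: 34788256.000.
Minimum at B.

B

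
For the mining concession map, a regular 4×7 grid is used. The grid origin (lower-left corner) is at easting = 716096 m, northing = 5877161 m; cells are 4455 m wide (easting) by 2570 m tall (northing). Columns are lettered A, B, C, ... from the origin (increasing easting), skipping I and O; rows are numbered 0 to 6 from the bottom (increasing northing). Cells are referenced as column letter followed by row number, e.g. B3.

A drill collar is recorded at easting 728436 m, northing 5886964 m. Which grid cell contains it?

C3

Column index: ⌊(728436 − 716096) / 4455⌋ = ⌊2.770⌋ = 2 → column C
Row offset from origin: ⌊(5886964 − 5877161) / 2570⌋ = ⌊3.814⌋ = 3 → row 3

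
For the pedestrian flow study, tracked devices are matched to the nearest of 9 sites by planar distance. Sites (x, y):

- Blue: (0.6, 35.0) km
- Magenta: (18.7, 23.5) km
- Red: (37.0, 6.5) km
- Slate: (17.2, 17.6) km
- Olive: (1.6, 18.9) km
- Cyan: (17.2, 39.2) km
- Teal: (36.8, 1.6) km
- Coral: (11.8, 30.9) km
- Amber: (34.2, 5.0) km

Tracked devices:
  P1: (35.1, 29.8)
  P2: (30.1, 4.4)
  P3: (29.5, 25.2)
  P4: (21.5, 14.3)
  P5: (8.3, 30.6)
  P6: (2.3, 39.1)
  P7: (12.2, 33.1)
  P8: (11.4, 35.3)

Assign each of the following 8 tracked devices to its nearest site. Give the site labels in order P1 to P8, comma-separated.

P1 → Magenta (d²=308.65)
P2 → Amber (d²=17.17)
P3 → Magenta (d²=119.53)
P4 → Slate (d²=29.38)
P5 → Coral (d²=12.34)
P6 → Blue (d²=19.70)
P7 → Coral (d²=5.00)
P8 → Coral (d²=19.52)

Magenta, Amber, Magenta, Slate, Coral, Blue, Coral, Coral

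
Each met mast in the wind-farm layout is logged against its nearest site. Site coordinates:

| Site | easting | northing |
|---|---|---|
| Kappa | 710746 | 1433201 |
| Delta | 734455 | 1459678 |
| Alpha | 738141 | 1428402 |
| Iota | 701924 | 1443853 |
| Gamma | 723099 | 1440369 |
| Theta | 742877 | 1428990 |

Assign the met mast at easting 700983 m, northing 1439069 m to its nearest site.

Iota

Squared distances to each site:
Kappa: 129749593.000; Delta: 1545105665.000; Alpha: 1494501853.000; Iota: 23772137.000; Gamma: 490807456.000; Theta: 1856693477.000.
Minimum at Iota.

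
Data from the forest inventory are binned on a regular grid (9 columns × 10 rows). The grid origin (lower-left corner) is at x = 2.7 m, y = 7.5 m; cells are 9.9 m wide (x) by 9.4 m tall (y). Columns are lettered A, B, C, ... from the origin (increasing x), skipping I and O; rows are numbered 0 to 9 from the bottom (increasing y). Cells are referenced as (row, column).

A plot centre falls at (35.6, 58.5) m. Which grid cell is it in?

(5, D)

Column index: ⌊(35.6 − 2.7) / 9.9⌋ = ⌊3.323⌋ = 3 → column D
Row offset from origin: ⌊(58.5 − 7.5) / 9.4⌋ = ⌊5.426⌋ = 5 → row 5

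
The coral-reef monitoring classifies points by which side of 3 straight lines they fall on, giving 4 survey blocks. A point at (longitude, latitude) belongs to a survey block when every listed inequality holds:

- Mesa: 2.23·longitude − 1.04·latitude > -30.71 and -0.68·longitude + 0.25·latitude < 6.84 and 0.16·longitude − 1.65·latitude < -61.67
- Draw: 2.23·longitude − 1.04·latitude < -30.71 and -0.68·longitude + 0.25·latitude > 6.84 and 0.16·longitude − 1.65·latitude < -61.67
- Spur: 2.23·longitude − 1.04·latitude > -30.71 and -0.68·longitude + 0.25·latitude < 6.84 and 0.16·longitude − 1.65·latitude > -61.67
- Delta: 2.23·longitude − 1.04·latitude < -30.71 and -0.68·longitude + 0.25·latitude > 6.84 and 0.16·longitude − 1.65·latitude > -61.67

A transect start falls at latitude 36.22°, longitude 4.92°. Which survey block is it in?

Spur

2.23·4.92 − 1.04·36.22 = -26.697, which is > -30.71
-0.68·4.92 + 0.25·36.22 = 5.709, which is < 6.84
0.16·4.92 − 1.65·36.22 = -58.976, which is > -61.67
This sign pattern matches Spur.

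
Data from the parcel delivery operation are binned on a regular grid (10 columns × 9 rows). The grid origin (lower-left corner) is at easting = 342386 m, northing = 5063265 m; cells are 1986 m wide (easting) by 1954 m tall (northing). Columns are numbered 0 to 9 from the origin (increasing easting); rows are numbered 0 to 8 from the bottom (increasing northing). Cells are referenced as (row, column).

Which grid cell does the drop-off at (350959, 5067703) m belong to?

Column index: ⌊(350959 − 342386) / 1986⌋ = ⌊4.317⌋ = 4
Row offset from origin: ⌊(5067703 − 5063265) / 1954⌋ = ⌊2.271⌋ = 2 → row 2

(2, 4)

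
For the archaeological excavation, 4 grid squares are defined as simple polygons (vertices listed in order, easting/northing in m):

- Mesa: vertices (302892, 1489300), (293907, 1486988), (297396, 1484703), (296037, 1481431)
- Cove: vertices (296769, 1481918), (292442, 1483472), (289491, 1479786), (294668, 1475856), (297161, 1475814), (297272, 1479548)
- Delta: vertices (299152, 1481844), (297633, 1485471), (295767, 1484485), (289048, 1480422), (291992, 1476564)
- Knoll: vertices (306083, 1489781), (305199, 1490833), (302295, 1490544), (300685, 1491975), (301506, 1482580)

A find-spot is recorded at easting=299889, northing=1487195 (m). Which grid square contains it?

Cast a ray rightward from (299889, 1487195). For each polygon, the edges (by vertex number in listed order) whose endpoints lie on opposite sides of northing = 1487195, where each meets that height, and whether that is right or left of the point:
Mesa: 1–2 at easting≈294711.5 (left), 4–1 at easting≈301058.3 (right) → 1 crossing.
Cove: no edge straddles that height → 0 crossings.
Delta: no edge straddles that height → 0 crossings.
Knoll: 4–5 at easting≈301102.7 (right), 5–1 at easting≈304439.3 (right) → 2 crossings.
Only Mesa has an odd count, so the point is inside Mesa.

Mesa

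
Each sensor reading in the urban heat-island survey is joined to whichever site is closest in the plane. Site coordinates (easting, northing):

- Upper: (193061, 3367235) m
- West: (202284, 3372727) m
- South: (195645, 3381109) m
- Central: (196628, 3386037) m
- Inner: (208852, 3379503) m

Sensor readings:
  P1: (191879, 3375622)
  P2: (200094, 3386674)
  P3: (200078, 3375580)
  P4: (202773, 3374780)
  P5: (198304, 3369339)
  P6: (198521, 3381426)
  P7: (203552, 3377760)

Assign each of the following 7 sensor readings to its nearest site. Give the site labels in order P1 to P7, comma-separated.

South, Central, West, West, West, South, West

P1 → South (d²=44289925.00)
P2 → Central (d²=12418925.00)
P3 → West (d²=13006045.00)
P4 → West (d²=4453930.00)
P5 → West (d²=27318944.00)
P6 → South (d²=8371865.00)
P7 → West (d²=26938913.00)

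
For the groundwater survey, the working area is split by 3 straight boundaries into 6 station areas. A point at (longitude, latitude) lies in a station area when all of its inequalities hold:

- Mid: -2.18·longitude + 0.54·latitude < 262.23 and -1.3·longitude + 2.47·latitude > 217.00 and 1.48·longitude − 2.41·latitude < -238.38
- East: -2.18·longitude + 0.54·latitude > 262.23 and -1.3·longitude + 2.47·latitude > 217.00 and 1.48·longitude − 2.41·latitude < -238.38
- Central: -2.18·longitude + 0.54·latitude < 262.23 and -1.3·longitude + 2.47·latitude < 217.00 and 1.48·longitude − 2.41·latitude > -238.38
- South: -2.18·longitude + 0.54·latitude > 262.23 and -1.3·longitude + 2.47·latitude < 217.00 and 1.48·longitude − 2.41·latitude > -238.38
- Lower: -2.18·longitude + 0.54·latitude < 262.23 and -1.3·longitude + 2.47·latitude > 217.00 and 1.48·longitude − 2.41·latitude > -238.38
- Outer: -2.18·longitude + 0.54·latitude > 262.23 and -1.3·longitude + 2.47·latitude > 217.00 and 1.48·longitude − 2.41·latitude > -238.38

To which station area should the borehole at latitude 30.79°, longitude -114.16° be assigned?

-2.18·-114.16 + 0.54·30.79 = 265.495, which is > 262.23
-1.3·-114.16 + 2.47·30.79 = 224.459, which is > 217.00
1.48·-114.16 − 2.41·30.79 = -243.161, which is < -238.38
This sign pattern matches East.

East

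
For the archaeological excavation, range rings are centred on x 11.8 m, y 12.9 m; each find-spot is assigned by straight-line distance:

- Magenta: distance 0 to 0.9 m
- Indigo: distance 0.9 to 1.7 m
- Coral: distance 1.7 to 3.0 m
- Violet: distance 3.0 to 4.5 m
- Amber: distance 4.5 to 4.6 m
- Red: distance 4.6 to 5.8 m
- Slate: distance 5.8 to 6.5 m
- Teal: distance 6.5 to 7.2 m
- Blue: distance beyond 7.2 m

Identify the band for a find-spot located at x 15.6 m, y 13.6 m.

Violet

Distance = √((15.6−11.8)² + (13.6−12.9)²) = √(14.440 + 0.490) = 3.864 m.
3.0 ≤ 3.864 < 4.5 → Violet.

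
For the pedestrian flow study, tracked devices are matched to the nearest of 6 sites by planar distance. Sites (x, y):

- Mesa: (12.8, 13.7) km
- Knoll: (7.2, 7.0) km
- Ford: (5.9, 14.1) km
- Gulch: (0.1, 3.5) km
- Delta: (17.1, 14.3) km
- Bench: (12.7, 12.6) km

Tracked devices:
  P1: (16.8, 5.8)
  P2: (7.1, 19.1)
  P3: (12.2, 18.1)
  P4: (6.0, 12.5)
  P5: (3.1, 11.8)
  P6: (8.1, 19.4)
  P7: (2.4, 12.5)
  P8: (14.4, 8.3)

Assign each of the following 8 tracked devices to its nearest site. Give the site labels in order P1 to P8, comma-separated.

Bench, Ford, Mesa, Ford, Ford, Ford, Ford, Bench

P1 → Bench (d²=63.05)
P2 → Ford (d²=26.44)
P3 → Mesa (d²=19.72)
P4 → Ford (d²=2.57)
P5 → Ford (d²=13.13)
P6 → Ford (d²=32.93)
P7 → Ford (d²=14.81)
P8 → Bench (d²=21.38)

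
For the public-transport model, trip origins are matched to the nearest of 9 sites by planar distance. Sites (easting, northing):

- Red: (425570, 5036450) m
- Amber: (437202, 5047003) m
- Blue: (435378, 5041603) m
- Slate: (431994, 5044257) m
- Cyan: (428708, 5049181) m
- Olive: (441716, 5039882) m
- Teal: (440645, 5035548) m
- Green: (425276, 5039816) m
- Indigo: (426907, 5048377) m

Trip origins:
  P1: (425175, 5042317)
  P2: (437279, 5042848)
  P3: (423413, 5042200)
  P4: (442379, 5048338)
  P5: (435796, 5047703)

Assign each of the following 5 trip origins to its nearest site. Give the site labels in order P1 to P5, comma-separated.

Green, Blue, Green, Amber, Amber

P1 → Green (d²=6265202.00)
P2 → Blue (d²=5163826.00)
P3 → Green (d²=9154225.00)
P4 → Amber (d²=28583554.00)
P5 → Amber (d²=2466836.00)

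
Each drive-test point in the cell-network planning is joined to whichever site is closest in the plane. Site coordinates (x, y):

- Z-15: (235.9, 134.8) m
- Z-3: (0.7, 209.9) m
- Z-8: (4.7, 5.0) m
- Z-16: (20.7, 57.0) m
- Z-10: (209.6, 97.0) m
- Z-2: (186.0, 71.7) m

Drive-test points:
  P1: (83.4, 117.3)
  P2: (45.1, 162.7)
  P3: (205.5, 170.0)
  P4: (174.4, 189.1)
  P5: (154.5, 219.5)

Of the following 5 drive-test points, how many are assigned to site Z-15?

3

P1 → Z-16
P2 → Z-3
P3 → Z-15
P4 → Z-15
P5 → Z-15
3 of the 5 go to Z-15.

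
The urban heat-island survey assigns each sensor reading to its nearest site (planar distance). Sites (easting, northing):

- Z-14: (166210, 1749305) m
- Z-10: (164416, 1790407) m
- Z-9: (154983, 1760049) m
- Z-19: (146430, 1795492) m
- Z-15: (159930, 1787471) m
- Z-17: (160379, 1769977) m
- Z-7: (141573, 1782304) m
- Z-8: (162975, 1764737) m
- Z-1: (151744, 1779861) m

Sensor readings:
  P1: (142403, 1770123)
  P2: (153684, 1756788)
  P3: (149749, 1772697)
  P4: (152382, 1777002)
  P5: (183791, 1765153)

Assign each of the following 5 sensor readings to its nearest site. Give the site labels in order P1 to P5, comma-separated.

Z-7, Z-9, Z-1, Z-1, Z-8

P1 → Z-7 (d²=149065661.00)
P2 → Z-9 (d²=12321522.00)
P3 → Z-1 (d²=55302921.00)
P4 → Z-1 (d²=8580925.00)
P5 → Z-8 (d²=433478912.00)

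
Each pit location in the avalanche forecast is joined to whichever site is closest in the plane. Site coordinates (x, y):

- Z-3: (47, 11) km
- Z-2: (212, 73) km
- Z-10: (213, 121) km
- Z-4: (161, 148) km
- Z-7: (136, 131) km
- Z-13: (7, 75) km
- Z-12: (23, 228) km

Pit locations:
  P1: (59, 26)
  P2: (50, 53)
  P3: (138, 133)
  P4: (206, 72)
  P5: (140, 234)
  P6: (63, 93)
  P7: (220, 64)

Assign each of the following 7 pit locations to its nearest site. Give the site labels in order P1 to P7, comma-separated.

P1 → Z-3 (d²=369.00)
P2 → Z-3 (d²=1773.00)
P3 → Z-7 (d²=8.00)
P4 → Z-2 (d²=37.00)
P5 → Z-4 (d²=7837.00)
P6 → Z-13 (d²=3460.00)
P7 → Z-2 (d²=145.00)

Z-3, Z-3, Z-7, Z-2, Z-4, Z-13, Z-2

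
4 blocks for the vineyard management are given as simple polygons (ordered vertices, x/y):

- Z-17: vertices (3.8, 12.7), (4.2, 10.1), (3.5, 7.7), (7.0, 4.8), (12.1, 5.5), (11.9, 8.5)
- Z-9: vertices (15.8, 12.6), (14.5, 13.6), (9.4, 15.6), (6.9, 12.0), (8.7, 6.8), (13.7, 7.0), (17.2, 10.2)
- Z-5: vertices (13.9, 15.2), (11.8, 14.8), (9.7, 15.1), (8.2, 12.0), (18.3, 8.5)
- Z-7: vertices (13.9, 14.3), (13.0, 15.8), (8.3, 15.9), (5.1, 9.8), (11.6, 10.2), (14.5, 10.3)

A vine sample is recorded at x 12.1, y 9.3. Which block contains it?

Z-9

Cast a ray rightward from (12.1, 9.3). For each polygon, the edges (by vertex number in listed order) whose endpoints lie on opposite sides of y = 9.3, where each meets that height, and whether that is right or left of the point:
Z-17: 2–3 at x≈3.97 (left), 6–1 at x≈10.36 (left) → 0 crossings.
Z-9: 4–5 at x≈7.83 (left), 6–7 at x≈16.22 (right) → 1 crossing.
Z-5: 4–5 at x≈15.99 (right), 5–1 at x≈17.77 (right) → 2 crossings.
Z-7: no edge straddles that height → 0 crossings.
Only Z-9 has an odd count, so the point is inside Z-9.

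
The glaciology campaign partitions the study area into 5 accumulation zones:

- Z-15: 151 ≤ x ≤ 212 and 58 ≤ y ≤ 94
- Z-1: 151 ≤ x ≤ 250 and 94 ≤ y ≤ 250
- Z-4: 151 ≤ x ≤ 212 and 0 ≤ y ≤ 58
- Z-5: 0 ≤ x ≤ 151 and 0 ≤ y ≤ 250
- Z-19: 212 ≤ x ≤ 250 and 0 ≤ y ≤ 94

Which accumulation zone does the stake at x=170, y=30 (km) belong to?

Z-4

The point has x = 170 and y = 30.
Only Z-4 satisfies 151 ≤ x ≤ 212 and 0 ≤ y ≤ 58.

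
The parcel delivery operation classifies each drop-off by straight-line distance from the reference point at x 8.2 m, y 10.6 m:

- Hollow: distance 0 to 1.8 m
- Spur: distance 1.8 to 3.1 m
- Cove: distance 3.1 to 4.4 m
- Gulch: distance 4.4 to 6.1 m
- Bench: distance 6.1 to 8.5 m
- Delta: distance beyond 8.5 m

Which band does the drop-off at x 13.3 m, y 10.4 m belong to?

Distance = √((13.3−8.2)² + (10.4−10.6)²) = √(26.010 + 0.040) = 5.104 m.
4.4 ≤ 5.104 < 6.1 → Gulch.

Gulch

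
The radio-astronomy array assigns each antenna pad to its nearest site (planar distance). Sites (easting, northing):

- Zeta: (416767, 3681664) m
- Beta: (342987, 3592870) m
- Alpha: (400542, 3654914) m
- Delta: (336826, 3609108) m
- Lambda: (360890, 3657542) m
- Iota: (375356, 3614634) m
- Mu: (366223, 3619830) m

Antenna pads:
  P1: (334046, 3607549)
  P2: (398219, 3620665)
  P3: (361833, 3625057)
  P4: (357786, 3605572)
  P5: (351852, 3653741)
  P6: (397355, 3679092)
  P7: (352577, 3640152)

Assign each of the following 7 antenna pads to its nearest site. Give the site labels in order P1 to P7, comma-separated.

Delta, Iota, Mu, Mu, Lambda, Zeta, Lambda

P1 → Delta (d²=10158881.00)
P2 → Iota (d²=559089730.00)
P3 → Mu (d²=46593629.00)
P4 → Mu (d²=274473533.00)
P5 → Lambda (d²=96133045.00)
P6 → Zeta (d²=383440928.00)
P7 → Lambda (d²=371518069.00)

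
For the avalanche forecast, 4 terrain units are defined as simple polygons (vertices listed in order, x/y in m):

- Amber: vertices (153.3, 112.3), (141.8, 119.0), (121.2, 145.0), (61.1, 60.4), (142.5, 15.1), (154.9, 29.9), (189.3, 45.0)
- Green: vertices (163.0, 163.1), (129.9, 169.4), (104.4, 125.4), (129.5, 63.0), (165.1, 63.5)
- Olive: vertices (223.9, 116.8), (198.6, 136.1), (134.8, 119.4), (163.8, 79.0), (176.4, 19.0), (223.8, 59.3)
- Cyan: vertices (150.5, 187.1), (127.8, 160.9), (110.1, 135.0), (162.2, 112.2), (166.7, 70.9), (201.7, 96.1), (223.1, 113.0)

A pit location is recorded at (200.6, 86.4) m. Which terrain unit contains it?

Cast a ray rightward from (200.6, 86.4). For each polygon, the edges (by vertex number in listed order) whose endpoints lie on opposite sides of y = 86.4, where each meets that height, and whether that is right or left of the point:
Amber: 3–4 at x≈79.57 (left), 7–1 at x≈167.15 (left) → 0 crossings.
Green: 3–4 at x≈120.09 (left), 5–1 at x≈164.62 (left) → 0 crossings.
Olive: 3–4 at x≈158.49 (left), 6–1 at x≈223.85 (right) → 1 crossing.
Cyan: 4–5 at x≈165.01 (left), 5–6 at x≈188.23 (left) → 0 crossings.
Only Olive has an odd count, so the point is inside Olive.

Olive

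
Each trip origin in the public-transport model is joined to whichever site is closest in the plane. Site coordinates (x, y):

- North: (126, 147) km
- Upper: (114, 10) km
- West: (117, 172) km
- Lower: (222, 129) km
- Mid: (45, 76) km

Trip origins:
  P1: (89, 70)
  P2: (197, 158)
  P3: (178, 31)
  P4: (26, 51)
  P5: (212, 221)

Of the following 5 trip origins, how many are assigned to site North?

0

P1 → Mid
P2 → Lower
P3 → Upper
P4 → Mid
P5 → Lower
0 of the 5 go to North.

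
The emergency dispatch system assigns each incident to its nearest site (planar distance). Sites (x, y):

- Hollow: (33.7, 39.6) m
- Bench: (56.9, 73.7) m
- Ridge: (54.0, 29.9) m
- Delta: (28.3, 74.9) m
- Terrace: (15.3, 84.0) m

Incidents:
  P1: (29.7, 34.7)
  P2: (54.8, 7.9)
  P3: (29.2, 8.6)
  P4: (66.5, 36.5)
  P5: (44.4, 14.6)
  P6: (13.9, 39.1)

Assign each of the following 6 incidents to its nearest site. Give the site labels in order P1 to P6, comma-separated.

Hollow, Ridge, Hollow, Ridge, Ridge, Hollow

P1 → Hollow (d²=40.01)
P2 → Ridge (d²=484.64)
P3 → Hollow (d²=981.25)
P4 → Ridge (d²=199.81)
P5 → Ridge (d²=326.25)
P6 → Hollow (d²=392.29)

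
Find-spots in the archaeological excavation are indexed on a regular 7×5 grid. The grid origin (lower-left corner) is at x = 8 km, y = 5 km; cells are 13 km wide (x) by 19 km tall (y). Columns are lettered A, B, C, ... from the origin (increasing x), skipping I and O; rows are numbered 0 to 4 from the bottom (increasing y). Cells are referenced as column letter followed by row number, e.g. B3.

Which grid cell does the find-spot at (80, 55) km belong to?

F2

Column index: ⌊(80 − 8) / 13⌋ = ⌊5.538⌋ = 5 → column F
Row offset from origin: ⌊(55 − 5) / 19⌋ = ⌊2.632⌋ = 2 → row 2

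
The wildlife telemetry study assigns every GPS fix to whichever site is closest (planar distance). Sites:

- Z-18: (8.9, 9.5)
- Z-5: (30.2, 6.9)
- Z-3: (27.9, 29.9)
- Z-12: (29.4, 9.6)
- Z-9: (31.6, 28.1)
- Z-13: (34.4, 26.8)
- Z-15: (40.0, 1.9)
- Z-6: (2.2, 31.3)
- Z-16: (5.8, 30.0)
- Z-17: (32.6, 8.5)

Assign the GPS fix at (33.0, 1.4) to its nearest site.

Z-5

Squared distances to each site:
Z-18: 646.420; Z-5: 38.090; Z-3: 838.260; Z-12: 80.200; Z-9: 714.850; Z-13: 647.120; Z-15: 49.250; Z-6: 1842.650; Z-16: 1557.800; Z-17: 50.570.
Minimum at Z-5.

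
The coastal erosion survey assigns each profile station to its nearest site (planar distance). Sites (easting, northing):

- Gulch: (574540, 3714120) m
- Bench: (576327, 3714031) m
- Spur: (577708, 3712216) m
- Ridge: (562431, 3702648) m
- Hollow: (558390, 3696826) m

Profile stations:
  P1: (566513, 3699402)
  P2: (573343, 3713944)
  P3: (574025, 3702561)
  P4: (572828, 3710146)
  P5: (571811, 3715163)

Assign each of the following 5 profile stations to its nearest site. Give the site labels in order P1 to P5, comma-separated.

P1 → Ridge (d²=27199240.00)
P2 → Gulch (d²=1463785.00)
P3 → Spur (d²=106783514.00)
P4 → Gulch (d²=18723620.00)
P5 → Gulch (d²=8535290.00)

Ridge, Gulch, Spur, Gulch, Gulch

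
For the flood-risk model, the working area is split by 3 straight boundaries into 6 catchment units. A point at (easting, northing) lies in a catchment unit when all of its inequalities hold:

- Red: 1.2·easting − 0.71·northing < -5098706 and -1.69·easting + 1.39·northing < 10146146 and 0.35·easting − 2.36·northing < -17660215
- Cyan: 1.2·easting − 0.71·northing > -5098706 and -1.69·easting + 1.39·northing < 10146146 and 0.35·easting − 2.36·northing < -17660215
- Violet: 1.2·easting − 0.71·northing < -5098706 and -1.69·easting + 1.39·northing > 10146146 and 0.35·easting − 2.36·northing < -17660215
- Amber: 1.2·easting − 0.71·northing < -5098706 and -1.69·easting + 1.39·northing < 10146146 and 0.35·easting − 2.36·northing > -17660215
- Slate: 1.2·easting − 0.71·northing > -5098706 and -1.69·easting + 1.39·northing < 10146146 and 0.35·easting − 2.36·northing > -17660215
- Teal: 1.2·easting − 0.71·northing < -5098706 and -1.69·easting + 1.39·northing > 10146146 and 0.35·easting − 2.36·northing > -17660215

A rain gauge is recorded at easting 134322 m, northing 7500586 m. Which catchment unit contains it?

1.2·134322 − 0.71·7500586 = -5164229.660, which is < -5098706
-1.69·134322 + 1.39·7500586 = 10198810.360, which is > 10146146
0.35·134322 − 2.36·7500586 = -17654370.260, which is > -17660215
This sign pattern matches Teal.

Teal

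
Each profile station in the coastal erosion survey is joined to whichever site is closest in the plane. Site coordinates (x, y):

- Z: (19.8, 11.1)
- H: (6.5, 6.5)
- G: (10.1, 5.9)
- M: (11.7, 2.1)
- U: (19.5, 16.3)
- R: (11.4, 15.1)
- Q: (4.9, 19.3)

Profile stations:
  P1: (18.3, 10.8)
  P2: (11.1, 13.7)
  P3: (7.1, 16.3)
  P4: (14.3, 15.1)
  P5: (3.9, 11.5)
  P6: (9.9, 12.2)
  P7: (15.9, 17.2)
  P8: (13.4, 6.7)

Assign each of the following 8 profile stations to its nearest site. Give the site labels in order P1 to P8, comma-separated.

Z, R, Q, R, H, R, U, G

P1 → Z (d²=2.34)
P2 → R (d²=2.05)
P3 → Q (d²=13.84)
P4 → R (d²=8.41)
P5 → H (d²=31.76)
P6 → R (d²=10.66)
P7 → U (d²=13.77)
P8 → G (d²=11.53)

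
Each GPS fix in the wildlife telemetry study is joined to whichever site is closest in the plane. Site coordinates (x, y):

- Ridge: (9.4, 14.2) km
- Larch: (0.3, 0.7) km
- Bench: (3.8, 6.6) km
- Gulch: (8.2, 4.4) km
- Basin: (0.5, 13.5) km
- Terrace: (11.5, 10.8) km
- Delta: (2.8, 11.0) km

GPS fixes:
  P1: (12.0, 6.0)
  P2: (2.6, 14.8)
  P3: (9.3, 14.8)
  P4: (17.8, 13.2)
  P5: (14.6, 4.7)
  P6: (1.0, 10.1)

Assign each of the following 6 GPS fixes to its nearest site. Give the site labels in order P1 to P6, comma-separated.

Gulch, Basin, Ridge, Terrace, Gulch, Delta

P1 → Gulch (d²=17.00)
P2 → Basin (d²=6.10)
P3 → Ridge (d²=0.37)
P4 → Terrace (d²=45.45)
P5 → Gulch (d²=41.05)
P6 → Delta (d²=4.05)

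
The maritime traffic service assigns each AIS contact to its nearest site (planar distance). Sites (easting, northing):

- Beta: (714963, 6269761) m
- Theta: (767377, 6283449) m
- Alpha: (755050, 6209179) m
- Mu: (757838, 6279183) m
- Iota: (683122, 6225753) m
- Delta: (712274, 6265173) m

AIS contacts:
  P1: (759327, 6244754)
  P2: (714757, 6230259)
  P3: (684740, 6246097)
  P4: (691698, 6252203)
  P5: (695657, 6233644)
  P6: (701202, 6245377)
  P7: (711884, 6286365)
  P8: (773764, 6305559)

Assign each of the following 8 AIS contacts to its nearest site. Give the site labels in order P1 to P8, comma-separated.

P1 → Mu (d²=1187573162.00)
P2 → Iota (d²=1021077261.00)
P3 → Iota (d²=416496260.00)
P4 → Delta (d²=591592676.00)
P5 → Iota (d²=219394106.00)
P6 → Delta (d²=514470800.00)
P7 → Beta (d²=285173057.00)
P8 → Theta (d²=529645869.00)

Mu, Iota, Iota, Delta, Iota, Delta, Beta, Theta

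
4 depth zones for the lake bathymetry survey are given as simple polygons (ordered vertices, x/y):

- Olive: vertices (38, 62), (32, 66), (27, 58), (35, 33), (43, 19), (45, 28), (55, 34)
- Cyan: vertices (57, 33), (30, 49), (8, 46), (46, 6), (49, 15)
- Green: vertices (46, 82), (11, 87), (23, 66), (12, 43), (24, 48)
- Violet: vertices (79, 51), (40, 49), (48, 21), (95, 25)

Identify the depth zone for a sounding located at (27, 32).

Cyan

Cast a ray rightward from (27, 32). For each polygon, the edges (by vertex number in listed order) whose endpoints lie on opposite sides of y = 32, where each meets that height, and whether that is right or left of the point:
Olive: 4–5 at x≈35.6 (right), 6–7 at x≈51.7 (right) → 2 crossings.
Cyan: 3–4 at x≈21.3 (left), 5–1 at x≈56.6 (right) → 1 crossing.
Green: no edge straddles that height → 0 crossings.
Violet: 2–3 at x≈44.9 (right), 4–1 at x≈90.7 (right) → 2 crossings.
Only Cyan has an odd count, so the point is inside Cyan.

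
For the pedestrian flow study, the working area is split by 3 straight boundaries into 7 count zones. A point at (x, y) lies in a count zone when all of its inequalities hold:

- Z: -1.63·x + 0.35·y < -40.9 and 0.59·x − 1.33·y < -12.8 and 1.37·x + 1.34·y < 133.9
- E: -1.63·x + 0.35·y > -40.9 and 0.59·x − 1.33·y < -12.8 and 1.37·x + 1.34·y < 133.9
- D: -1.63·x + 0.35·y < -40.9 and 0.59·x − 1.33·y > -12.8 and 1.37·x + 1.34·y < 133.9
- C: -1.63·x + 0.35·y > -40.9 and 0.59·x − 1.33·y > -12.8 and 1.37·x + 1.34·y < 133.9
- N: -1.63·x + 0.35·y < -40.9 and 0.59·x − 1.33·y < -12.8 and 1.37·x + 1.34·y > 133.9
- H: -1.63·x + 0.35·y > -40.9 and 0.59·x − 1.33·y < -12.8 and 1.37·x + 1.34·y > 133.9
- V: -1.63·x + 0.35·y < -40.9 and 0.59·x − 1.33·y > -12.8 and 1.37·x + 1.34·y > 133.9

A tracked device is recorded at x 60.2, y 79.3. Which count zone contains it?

-1.63·60.2 + 0.35·79.3 = -70.371, which is < -40.9
0.59·60.2 − 1.33·79.3 = -69.951, which is < -12.8
1.37·60.2 + 1.34·79.3 = 188.736, which is > 133.9
This sign pattern matches N.

N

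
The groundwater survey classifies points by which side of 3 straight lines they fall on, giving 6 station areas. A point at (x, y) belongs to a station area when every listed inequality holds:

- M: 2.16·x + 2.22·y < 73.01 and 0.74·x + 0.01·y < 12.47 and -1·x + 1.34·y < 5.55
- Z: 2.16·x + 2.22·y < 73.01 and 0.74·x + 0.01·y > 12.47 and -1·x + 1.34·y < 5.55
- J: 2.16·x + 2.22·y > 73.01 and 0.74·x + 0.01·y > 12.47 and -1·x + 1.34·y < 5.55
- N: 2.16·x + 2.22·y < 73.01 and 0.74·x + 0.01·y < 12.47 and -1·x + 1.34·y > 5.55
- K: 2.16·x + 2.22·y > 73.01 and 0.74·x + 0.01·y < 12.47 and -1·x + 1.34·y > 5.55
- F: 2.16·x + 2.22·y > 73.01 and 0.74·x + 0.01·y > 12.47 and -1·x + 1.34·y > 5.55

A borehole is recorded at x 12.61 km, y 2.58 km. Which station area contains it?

2.16·12.61 + 2.22·2.58 = 32.965, which is < 73.01
0.74·12.61 + 0.01·2.58 = 9.357, which is < 12.47
-1·12.61 + 1.34·2.58 = -9.153, which is < 5.55
This sign pattern matches M.

M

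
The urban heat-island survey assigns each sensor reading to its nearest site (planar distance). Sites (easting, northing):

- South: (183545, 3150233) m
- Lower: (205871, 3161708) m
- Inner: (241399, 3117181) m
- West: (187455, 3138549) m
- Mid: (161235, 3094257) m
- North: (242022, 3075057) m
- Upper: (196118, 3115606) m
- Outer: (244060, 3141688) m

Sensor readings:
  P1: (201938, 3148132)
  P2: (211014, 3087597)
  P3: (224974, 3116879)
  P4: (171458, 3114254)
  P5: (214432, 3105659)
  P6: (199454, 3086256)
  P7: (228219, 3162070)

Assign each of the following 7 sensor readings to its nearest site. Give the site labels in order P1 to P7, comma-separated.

P1 → Lower (d²=199776265.00)
P2 → Upper (d²=1006394897.00)
P3 → Inner (d²=269871829.00)
P4 → Mid (d²=504389738.00)
P5 → Upper (d²=434345405.00)
P6 → Upper (d²=872551396.00)
P7 → Lower (d²=499564148.00)

Lower, Upper, Inner, Mid, Upper, Upper, Lower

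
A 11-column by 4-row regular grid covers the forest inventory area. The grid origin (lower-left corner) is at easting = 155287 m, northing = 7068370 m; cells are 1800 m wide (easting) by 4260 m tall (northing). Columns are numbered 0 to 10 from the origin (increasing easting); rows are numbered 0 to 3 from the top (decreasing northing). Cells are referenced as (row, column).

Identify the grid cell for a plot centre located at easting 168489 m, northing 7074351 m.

Column index: ⌊(168489 − 155287) / 1800⌋ = ⌊7.334⌋ = 7
Row offset from origin: ⌊(7074351 − 7068370) / 4260⌋ = ⌊1.404⌋ = 1 → row 2 (counted from top)

(2, 7)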